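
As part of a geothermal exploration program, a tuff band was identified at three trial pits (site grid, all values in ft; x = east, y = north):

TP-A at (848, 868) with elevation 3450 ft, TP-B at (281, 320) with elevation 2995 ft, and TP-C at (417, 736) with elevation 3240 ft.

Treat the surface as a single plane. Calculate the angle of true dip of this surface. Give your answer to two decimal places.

Two edge vectors: TP-A→TP-B = (-567, -548, -455), TP-A→TP-C = (-431, -132, -210).
Normal n = (TP-A→TP-B) × (TP-A→TP-C) = (55020, 77035, -161344).
So ∂z/∂x = −n_x/n_z = 0.34101 and ∂z/∂y = −n_y/n_z = 0.47746.
Gradient magnitude |∇z| = √(a² + b²) = √(0.11629 + 0.22797) = 0.58673.
True dip = arctan(0.58673) = 30.40°, dipping toward SW (azimuth ≈ 216°).

30.40°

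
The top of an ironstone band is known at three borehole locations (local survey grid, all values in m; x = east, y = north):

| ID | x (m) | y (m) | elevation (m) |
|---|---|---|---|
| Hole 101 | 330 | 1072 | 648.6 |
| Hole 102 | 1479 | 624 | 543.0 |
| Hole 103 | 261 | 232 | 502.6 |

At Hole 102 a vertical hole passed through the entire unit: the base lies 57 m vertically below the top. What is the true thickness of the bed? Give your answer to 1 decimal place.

Let the plane be z = a·x + b·y + c.
Hole 102−Hole 101: 1149a − 448b = −105.6;  Hole 103−Hole 101: −69a − 840b = −146.
Solving gives a = −0.02339, b = 0.17573.
|∇z| = √(a²+b²) = 0.17728, so dip δ = arctan(0.17728) = 10.05°.
True thickness = vertical thickness × cos δ = 57 × cos 10.05° = 56.1 m.

56.1 m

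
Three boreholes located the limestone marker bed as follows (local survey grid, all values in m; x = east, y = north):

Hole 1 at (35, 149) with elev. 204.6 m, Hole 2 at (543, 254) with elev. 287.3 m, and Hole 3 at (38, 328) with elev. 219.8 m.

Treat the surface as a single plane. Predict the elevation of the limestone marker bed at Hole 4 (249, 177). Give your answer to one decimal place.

Two edge vectors: Hole 1→Hole 2 = (508, 105, 82.7), Hole 1→Hole 3 = (3, 179, 15.2).
Normal n = (Hole 1→Hole 2) × (Hole 1→Hole 3) = (-13207.3, -7473.5, 90617).
So ∂z/∂x = −n_x/n_z = 0.14575 and ∂z/∂y = −n_y/n_z = 0.08247.
Intercept c from Hole 1: 204.6 − 5.10 − 12.29 = 187.21.
At (249, 177): z = 36.3 + 14.6 + 187.21 = 238.1 m.

238.1 m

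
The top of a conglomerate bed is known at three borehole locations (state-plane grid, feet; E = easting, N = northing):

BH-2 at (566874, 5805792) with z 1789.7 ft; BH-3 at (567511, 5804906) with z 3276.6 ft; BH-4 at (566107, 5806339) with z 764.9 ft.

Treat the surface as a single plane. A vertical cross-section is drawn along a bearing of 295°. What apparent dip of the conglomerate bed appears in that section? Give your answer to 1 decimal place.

41.4°

Two edge vectors: BH-2→BH-3 = (637, -886, 1486.9), BH-2→BH-4 = (-767, 547, -1024.8).
Normal n = (BH-2→BH-3) × (BH-2→BH-4) = (94638.5, -487654.7, -331123).
So ∂z/∂E = −n_x/n_z = 0.28581 and ∂z/∂N = −n_y/n_z = −1.47273.
Unit vector along 295° is (sin 295°, cos 295°) = (-0.9063, 0.4226).
Slope in that direction = a·(-0.9063) + b·(0.4226) = −0.88143.
Apparent dip = arctan|0.88143| = 41.4° (true dip is 56.3°, so apparent ≤ true as expected).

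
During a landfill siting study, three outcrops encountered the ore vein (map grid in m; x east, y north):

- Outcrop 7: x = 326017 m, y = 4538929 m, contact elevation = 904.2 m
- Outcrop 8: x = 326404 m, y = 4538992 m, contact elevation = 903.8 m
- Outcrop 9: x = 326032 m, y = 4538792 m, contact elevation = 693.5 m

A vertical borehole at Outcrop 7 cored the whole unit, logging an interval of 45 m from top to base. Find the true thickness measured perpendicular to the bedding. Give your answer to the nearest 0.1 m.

Let the plane be z = a·x + b·y + c.
Outcrop 8−Outcrop 7: 387a + 63b = −0.4;  Outcrop 9−Outcrop 7: 15a − 137b = −210.7.
Solving gives a = −0.24700, b = 1.51091.
|∇z| = √(a²+b²) = 1.53097, so dip δ = arctan(1.53097) = 56.85°.
True thickness = vertical thickness × cos δ = 45 × cos 56.85° = 24.6 m.

24.6 m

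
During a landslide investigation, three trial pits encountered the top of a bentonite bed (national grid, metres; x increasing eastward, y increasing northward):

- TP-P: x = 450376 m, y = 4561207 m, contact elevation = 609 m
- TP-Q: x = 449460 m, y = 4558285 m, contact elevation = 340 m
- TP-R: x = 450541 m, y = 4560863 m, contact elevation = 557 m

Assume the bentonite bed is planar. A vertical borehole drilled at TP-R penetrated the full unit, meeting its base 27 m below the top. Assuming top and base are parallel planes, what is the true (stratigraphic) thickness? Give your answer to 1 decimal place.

Two edge vectors: TP-P→TP-Q = (-916, -2922, -269), TP-P→TP-R = (165, -344, -52).
Normal n = (TP-P→TP-Q) × (TP-P→TP-R) = (59408, -92017, 797234).
So ∂z/∂x = −n_x/n_z = −0.07452 and ∂z/∂y = −n_y/n_z = 0.11542.
|∇z| = √(a²+b²) = 0.13739, so dip δ = arctan(0.13739) = 7.82°.
True thickness = vertical thickness × cos δ = 27 × cos 7.82° = 26.7 m.

26.7 m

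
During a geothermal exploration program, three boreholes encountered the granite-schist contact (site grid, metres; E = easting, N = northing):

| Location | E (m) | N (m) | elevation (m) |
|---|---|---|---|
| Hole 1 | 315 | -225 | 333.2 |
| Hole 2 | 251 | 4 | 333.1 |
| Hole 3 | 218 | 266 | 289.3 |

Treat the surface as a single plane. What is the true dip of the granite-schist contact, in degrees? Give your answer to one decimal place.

48.4°

Two edge vectors: Hole 1→Hole 2 = (-64, 229, -0.1), Hole 1→Hole 3 = (-97, 491, -43.9).
Normal n = (Hole 1→Hole 2) × (Hole 1→Hole 3) = (-10004, -2799.9, -9211).
So ∂z/∂E = −n_x/n_z = −1.08609 and ∂z/∂N = −n_y/n_z = −0.30397.
Gradient magnitude |∇z| = √(a² + b²) = √(1.17960 + 0.09240) = 1.12783.
True dip = arctan(1.12783) = 48.4°, dipping toward ENE (azimuth ≈ 074°).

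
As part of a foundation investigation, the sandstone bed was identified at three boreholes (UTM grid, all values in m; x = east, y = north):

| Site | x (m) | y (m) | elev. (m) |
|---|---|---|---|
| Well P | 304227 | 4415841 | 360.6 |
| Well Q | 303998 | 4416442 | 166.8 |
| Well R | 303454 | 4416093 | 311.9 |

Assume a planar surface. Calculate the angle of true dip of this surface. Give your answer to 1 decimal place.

Two edge vectors: Well P→Well Q = (-229, 601, -193.8), Well P→Well R = (-773, 252, -48.7).
Normal n = (Well P→Well Q) × (Well P→Well R) = (19568.9, 138655.1, 406865).
So ∂z/∂x = −n_x/n_z = −0.04810 and ∂z/∂y = −n_y/n_z = −0.34079.
Gradient magnitude |∇z| = √(a² + b²) = √(0.00231 + 0.11614) = 0.34417.
True dip = arctan(0.34417) = 19.0°, dipping toward N (azimuth ≈ 008°).

19.0°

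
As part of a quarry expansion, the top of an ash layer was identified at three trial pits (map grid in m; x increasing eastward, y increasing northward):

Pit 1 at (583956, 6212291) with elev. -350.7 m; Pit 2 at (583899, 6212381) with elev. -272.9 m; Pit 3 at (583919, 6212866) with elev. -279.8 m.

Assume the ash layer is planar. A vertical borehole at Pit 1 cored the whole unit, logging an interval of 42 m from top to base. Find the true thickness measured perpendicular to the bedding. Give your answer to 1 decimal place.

25.6 m

Let the plane be z = a·x + b·y + c.
Pit 2−Pit 1: −57a + 90b = 77.8;  Pit 3−Pit 1: −37a + 575b = 70.9.
Solving gives a = −1.30256, b = 0.03949.
|∇z| = √(a²+b²) = 1.30316, so dip δ = arctan(1.30316) = 52.50°.
True thickness = vertical thickness × cos δ = 42 × cos 52.50° = 25.6 m.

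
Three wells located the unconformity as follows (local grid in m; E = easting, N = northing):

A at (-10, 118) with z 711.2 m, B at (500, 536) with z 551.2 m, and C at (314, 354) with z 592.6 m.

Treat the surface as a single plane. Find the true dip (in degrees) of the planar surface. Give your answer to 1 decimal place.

44.2°

Let the plane be z = a·E + b·N + c.
B−A: 510a + 418b = −160;  C−A: 324a + 236b = −118.6.
Solving gives a = −0.78389, b = 0.57365.
Gradient magnitude |∇z| = √(a² + b²) = √(0.61448 + 0.32907) = 0.97137.
True dip = arctan(0.97137) = 44.2°, dipping toward SE (azimuth ≈ 126°).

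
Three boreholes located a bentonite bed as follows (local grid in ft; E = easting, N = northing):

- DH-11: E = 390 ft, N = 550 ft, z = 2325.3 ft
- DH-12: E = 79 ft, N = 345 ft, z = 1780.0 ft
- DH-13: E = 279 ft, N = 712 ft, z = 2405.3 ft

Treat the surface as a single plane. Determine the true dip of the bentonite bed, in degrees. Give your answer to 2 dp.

56.78°

Let the plane be z = a·E + b·N + c.
DH-12−DH-11: −311a − 205b = −545.3;  DH-13−DH-11: −111a + 162b = 80.
Solving gives a = 0.98361, b = 1.16779.
Gradient magnitude |∇z| = √(a² + b²) = √(0.96750 + 1.36372) = 1.52683.
True dip = arctan(1.52683) = 56.78°, dipping toward SW (azimuth ≈ 220°).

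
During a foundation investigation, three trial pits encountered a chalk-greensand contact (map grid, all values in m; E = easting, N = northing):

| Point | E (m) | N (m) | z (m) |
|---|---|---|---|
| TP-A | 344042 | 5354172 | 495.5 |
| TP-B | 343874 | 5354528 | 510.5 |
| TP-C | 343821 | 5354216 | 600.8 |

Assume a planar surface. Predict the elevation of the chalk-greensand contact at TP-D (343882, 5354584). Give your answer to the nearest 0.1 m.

495.1 m

Two edge vectors: TP-A→TP-B = (-168, 356, 15), TP-A→TP-C = (-221, 44, 105.3).
Normal n = (TP-A→TP-B) × (TP-A→TP-C) = (36826.8, 14375.4, 71284).
So ∂z/∂E = −n_x/n_z = −0.516620841 and ∂z/∂N = −n_y/n_z = −0.201663767.
Intercept c from TP-A: 495.5 + 177739.27 + 1079742.50 = 1257977.26.
At (343882, 5354584): z = −177656.6 − 1079825.6 + 1257977.26 = 495.1 m.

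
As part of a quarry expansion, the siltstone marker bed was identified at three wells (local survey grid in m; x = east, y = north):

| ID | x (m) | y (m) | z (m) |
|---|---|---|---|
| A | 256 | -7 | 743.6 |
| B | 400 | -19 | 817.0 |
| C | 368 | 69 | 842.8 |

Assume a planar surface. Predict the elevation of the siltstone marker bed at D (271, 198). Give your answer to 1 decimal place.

Let the plane be z = a·x + b·y + c.
B−A: 144a − 12b = 73.4;  C−A: 112a + 76b = 99.2.
Solving gives a = 0.55085, b = 0.49349.
Then c = 743.6 − a·256 − b·-7 = 606.04.
At (271, 198): z = 149.3 + 97.7 + 606.04 = 853.0 m.

853.0 m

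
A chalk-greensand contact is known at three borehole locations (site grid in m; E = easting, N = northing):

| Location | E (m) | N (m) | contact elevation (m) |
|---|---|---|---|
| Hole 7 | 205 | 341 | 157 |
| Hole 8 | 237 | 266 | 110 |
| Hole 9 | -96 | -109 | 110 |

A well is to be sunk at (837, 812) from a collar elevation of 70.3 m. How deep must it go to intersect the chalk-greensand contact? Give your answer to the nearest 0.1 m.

Let the plane be z = a·E + b·N + c.
Hole 8−Hole 7: 32a − 75b = −47;  Hole 9−Hole 7: −301a − 450b = −47.
Solving gives a = −0.47667, b = 0.42329.
Then c = 157 − a·205 − b·341 = 110.38.
At (837, 812): z_contact = −398.98 + 343.71 + 110.38 = 55.11 m.
Depth below ground = 70.3 − 55.11 = 15.2 m.

15.2 m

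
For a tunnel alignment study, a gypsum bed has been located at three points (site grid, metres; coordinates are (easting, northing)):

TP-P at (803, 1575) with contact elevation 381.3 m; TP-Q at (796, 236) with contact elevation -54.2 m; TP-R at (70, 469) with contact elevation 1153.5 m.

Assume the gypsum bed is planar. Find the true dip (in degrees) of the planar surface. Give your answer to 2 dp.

Two edge vectors: TP-P→TP-Q = (-7, -1339, -435.5), TP-P→TP-R = (-733, -1106, 772.2).
Normal n = (TP-P→TP-Q) × (TP-P→TP-R) = (-1515638.8, 324626.9, -973745).
So ∂z/∂E = −n_x/n_z = −1.55650 and ∂z/∂N = −n_y/n_z = 0.33338.
Gradient magnitude |∇z| = √(a² + b²) = √(2.42271 + 0.11114) = 1.59181.
True dip = arctan(1.59181) = 57.86°, dipping toward ESE (azimuth ≈ 102°).

57.86°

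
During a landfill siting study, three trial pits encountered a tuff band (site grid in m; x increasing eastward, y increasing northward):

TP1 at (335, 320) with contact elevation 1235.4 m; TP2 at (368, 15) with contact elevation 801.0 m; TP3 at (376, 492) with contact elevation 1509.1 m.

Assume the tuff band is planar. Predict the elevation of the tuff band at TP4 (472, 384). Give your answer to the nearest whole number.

1396 m

Let the plane be z = a·x + b·y + c.
TP2−TP1: 33a − 305b = −434.4;  TP3−TP1: 41a + 172b = 273.7.
Solving gives a = 0.48192, b = 1.47640.
Then c = 1235.4 − a·335 − b·320 = 601.51.
At (472, 384): z = 227.5 + 566.9 + 601.51 = 1395.9 m.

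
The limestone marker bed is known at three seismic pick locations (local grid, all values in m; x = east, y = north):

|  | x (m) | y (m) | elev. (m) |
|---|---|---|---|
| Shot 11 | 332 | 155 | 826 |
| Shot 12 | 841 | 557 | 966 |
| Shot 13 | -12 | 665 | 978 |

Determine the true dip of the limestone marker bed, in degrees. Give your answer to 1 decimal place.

17.6°

Let the plane be z = a·x + b·y + c.
Shot 12−Shot 11: 509a + 402b = 140;  Shot 13−Shot 11: −344a + 510b = 152.
Solving gives a = 0.02588, b = 0.31549.
Gradient magnitude |∇z| = √(a² + b²) = √(0.00067 + 0.09954) = 0.31655.
True dip = arctan(0.31655) = 17.6°, dipping toward S (azimuth ≈ 185°).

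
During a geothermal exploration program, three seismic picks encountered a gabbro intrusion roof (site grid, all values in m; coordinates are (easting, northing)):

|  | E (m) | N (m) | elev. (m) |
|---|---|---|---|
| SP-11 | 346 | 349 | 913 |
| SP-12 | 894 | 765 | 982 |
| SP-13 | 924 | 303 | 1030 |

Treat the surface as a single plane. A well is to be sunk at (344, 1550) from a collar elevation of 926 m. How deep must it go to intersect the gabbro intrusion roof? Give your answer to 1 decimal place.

122.9 m

Let the plane be z = a·E + b·N + c.
SP-12−SP-11: 548a + 416b = 69;  SP-13−SP-11: 578a − 46b = 117.
Solving gives a = 0.195162, b = −0.091223.
Then c = 913 − a·346 − b·349 = 877.31.
At (344, 1550): z_contact = 67.14 − 141.40 + 877.31 = 803.05 m.
Depth below ground = 926 − 803.05 = 122.9 m.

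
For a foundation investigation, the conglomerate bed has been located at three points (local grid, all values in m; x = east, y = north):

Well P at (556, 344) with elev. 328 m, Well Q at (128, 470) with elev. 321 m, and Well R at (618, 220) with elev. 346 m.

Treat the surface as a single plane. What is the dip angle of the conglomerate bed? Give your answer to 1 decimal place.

9.3°

Two edge vectors: Well P→Well Q = (-428, 126, -7), Well P→Well R = (62, -124, 18).
Normal n = (Well P→Well Q) × (Well P→Well R) = (1400, 7270, 45260).
So ∂z/∂x = −n_x/n_z = −0.03093 and ∂z/∂y = −n_y/n_z = −0.16063.
Gradient magnitude |∇z| = √(a² + b²) = √(0.00096 + 0.02580) = 0.16358.
True dip = arctan(0.16358) = 9.3°, dipping toward N (azimuth ≈ 011°).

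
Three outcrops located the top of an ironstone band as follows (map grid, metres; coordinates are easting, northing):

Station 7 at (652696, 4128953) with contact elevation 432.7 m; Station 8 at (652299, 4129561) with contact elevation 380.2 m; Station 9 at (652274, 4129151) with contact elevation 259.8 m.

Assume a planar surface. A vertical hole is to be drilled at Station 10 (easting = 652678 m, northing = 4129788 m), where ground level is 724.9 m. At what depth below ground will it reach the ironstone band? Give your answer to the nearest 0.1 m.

83.7 m

Let the plane be z = a·easting + b·northing + c.
Station 8−Station 7: −397a + 608b = −52.5;  Station 9−Station 7: −422a + 198b = −172.9.
Solving gives a = 0.532270607, b = 0.261203012.
Then c = 432.7 − a·652696 − b·4128953 = −1425473.16.
At (652678, 4129788): z_contact = 347401.32 + 1078713.06 − 1425473.16 = 641.22 m.
Depth below ground = 724.9 − 641.22 = 83.7 m.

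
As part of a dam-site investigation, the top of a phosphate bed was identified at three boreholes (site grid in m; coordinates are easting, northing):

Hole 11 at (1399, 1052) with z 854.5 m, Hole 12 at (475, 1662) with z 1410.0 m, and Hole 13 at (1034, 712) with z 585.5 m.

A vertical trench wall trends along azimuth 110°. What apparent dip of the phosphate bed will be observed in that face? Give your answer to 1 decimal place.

Two edge vectors: Hole 11→Hole 12 = (-924, 610, 555.5), Hole 11→Hole 13 = (-365, -340, -269).
Normal n = (Hole 11→Hole 12) × (Hole 11→Hole 13) = (24780, -451313.5, 536810).
So ∂z/∂easting = −n_x/n_z = −0.04616 and ∂z/∂northing = −n_y/n_z = 0.84073.
Unit vector along 110° is (sin 110°, cos 110°) = (0.9397, -0.3420).
Slope in that direction = a·(0.9397) + b·(-0.3420) = −0.33093.
Apparent dip = arctan|0.33093| = 18.3° (true dip is 40.1°, so apparent ≤ true as expected).

18.3°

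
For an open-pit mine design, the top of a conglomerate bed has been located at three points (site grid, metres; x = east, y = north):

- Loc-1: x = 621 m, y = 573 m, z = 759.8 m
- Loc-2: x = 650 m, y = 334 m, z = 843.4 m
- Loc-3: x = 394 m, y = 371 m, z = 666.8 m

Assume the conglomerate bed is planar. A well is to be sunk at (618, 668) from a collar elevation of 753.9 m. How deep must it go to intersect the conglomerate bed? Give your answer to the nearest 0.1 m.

21.8 m

Two edge vectors: Loc-1→Loc-2 = (29, -239, 83.6), Loc-1→Loc-3 = (-227, -202, -93).
Normal n = (Loc-1→Loc-2) × (Loc-1→Loc-3) = (39114.2, -16280.2, -60111).
So ∂z/∂x = −n_x/n_z = 0.65070 and ∂z/∂y = −n_y/n_z = −0.27084.
Intercept c from Loc-1: 759.8 − 404.08 + 155.19 = 510.90.
At (618, 668): z_contact = 402.13 − 180.92 + 510.90 = 732.12 m.
Depth below ground = 753.9 − 732.12 = 21.8 m.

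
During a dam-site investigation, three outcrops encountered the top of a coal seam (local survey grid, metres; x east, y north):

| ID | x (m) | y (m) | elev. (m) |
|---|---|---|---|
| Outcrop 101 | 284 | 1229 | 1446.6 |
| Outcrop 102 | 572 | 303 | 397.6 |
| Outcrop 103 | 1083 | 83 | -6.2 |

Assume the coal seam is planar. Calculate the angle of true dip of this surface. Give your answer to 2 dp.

Two edge vectors: Outcrop 101→Outcrop 102 = (288, -926, -1049), Outcrop 101→Outcrop 103 = (799, -1146, -1452.8).
Normal n = (Outcrop 101→Outcrop 102) × (Outcrop 101→Outcrop 103) = (143138.8, -419744.6, 409826).
So ∂z/∂x = −n_x/n_z = −0.34927 and ∂z/∂y = −n_y/n_z = 1.02420.
Gradient magnitude |∇z| = √(a² + b²) = √(0.12199 + 1.04899) = 1.08212.
True dip = arctan(1.08212) = 47.26°, dipping toward SSE (azimuth ≈ 161°).

47.26°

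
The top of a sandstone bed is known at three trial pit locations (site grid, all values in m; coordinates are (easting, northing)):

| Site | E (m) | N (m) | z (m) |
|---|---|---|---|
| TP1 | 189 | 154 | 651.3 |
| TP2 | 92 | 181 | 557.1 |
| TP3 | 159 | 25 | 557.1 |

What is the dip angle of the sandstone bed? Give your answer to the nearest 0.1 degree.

50.2°

Let the plane be z = a·E + b·N + c.
TP2−TP1: −97a + 27b = −94.2;  TP3−TP1: −30a − 129b = −94.2.
Solving gives a = 1.10299, b = 0.47372.
Gradient magnitude |∇z| = √(a² + b²) = √(1.21660 + 0.22441) = 1.20042.
True dip = arctan(1.20042) = 50.2°, dipping toward WSW (azimuth ≈ 247°).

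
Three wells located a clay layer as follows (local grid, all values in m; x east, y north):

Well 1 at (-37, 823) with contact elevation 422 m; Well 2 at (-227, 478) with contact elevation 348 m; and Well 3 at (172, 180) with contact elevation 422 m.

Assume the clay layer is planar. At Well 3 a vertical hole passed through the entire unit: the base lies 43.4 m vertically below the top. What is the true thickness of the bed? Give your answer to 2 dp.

42.03 m

Two edge vectors: Well 1→Well 2 = (-190, -345, -74), Well 1→Well 3 = (209, -643, 0).
Normal n = (Well 1→Well 2) × (Well 1→Well 3) = (-47582, -15466, 194275).
So ∂z/∂x = −n_x/n_z = 0.24492 and ∂z/∂y = −n_y/n_z = 0.07961.
|∇z| = √(a²+b²) = 0.25753, so dip δ = arctan(0.25753) = 14.44°.
True thickness = vertical thickness × cos δ = 43.4 × cos 14.44° = 42.03 m.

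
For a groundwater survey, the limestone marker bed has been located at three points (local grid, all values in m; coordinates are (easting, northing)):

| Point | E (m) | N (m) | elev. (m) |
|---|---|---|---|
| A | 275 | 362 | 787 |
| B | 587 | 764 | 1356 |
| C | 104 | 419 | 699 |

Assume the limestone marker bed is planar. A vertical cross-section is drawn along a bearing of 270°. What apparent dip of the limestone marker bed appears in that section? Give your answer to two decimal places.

Let the plane be z = a·E + b·N + c.
B−A: 312a + 402b = 569;  C−A: −171a + 57b = −88.
Solving gives a = 0.78368, b = 0.80719.
Unit vector along 270° is (sin 270°, cos 270°) = (-1.0000, -0.0000).
Slope in that direction = a·(-1.0000) + b·(-0.0000) = −0.78368.
Apparent dip = arctan|0.78368| = 38.09° (true dip is 48.4°, so apparent ≤ true as expected).

38.09°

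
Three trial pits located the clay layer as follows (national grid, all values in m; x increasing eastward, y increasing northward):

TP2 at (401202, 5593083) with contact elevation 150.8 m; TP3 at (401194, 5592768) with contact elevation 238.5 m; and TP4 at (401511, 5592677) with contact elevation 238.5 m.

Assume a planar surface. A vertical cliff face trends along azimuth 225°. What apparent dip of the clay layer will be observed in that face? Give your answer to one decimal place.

14.1°

Let the plane be z = a·x + b·y + c.
TP3−TP2: −8a − 315b = 87.7;  TP4−TP2: 309a − 406b = 87.7.
Solving gives a = −0.07934, b = −0.27640.
Unit vector along 225° is (sin 225°, cos 225°) = (-0.7071, -0.7071).
Slope in that direction = a·(-0.7071) + b·(-0.7071) = 0.25155.
Apparent dip = arctan|0.25155| = 14.1° (true dip is 16.0°, so apparent ≤ true as expected).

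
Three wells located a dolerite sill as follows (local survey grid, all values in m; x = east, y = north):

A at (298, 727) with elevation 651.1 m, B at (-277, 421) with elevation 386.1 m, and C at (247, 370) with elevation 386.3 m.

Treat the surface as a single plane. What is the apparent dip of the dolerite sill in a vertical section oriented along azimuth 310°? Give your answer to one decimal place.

22.6°

Two edge vectors: A→B = (-575, -306, -265), A→C = (-51, -357, -264.8).
Normal n = (A→B) × (A→C) = (-13576.2, -138745, 189669).
So ∂z/∂x = −n_x/n_z = 0.07158 and ∂z/∂y = −n_y/n_z = 0.73151.
Unit vector along 310° is (sin 310°, cos 310°) = (-0.7660, 0.6428).
Slope in that direction = a·(-0.7660) + b·(0.6428) = 0.41537.
Apparent dip = arctan|0.41537| = 22.6° (true dip is 36.3°, so apparent ≤ true as expected).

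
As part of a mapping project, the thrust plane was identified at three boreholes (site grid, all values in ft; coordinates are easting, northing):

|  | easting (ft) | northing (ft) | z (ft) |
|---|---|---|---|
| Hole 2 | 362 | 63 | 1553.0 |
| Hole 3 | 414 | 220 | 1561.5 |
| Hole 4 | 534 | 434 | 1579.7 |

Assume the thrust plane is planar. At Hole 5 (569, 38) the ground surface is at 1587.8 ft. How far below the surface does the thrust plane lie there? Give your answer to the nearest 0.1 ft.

Two edge vectors: Hole 2→Hole 3 = (52, 157, 8.5), Hole 2→Hole 4 = (172, 371, 26.7).
Normal n = (Hole 2→Hole 3) × (Hole 2→Hole 4) = (1038.4, 73.6, -7712).
So ∂z/∂easting = −n_x/n_z = 0.13465 and ∂z/∂northing = −n_y/n_z = 0.00954.
Intercept c from Hole 2: 1553 − 48.74 − 0.60 = 1503.66.
At (569, 38): z_contact = 76.61 + 0.36 + 1503.66 = 1580.63 ft.
Depth below ground = 1587.8 − 1580.63 = 7.2 ft.

7.2 ft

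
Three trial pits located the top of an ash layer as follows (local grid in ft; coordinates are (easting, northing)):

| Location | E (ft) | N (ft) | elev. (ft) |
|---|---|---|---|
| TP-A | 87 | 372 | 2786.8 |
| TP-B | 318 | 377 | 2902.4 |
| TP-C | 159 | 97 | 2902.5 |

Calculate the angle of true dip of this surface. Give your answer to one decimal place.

Let the plane be z = a·E + b·N + c.
TP-B−TP-A: 231a + 5b = 115.6;  TP-C−TP-A: 72a − 275b = 115.7.
Solving gives a = 0.50667, b = −0.28807.
Gradient magnitude |∇z| = √(a² + b²) = √(0.25671 + 0.08299) = 0.58284.
True dip = arctan(0.58284) = 30.2°, dipping toward WNW (azimuth ≈ 300°).

30.2°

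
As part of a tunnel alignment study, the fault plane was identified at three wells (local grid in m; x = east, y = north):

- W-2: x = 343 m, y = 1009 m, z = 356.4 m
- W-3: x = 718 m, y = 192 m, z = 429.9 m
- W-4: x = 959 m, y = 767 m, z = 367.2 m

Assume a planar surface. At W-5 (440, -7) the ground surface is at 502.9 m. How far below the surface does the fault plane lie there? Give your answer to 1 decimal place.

47.1 m

Let the plane be z = a·x + b·y + c.
W-3−W-2: 375a − 817b = 73.5;  W-4−W-2: 616a − 242b = 10.8.
Solving gives a = −0.021728, b = −0.099936.
Then c = 356.4 − a·343 − b·1009 = 464.69.
At (440, -7): z_contact = −9.56 + 0.70 + 464.69 = 455.83 m.
Depth below ground = 502.9 − 455.83 = 47.1 m.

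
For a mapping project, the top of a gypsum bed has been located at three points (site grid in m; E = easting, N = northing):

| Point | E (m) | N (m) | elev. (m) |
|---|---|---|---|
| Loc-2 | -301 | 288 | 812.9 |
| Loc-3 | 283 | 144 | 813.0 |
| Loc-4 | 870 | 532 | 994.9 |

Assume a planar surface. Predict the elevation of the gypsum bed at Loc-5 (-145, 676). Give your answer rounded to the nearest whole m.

Two edge vectors: Loc-2→Loc-3 = (584, -144, 0.1), Loc-2→Loc-4 = (1171, 244, 182).
Normal n = (Loc-2→Loc-3) × (Loc-2→Loc-4) = (-26232.4, -106170.9, 311120).
So ∂z/∂E = −n_x/n_z = 0.08432 and ∂z/∂N = −n_y/n_z = 0.34125.
Intercept c from Loc-2: 812.9 + 25.38 − 98.28 = 740.00.
At (-145, 676): z = −12.2 + 230.7 + 740.00 = 958.5 m.

958 m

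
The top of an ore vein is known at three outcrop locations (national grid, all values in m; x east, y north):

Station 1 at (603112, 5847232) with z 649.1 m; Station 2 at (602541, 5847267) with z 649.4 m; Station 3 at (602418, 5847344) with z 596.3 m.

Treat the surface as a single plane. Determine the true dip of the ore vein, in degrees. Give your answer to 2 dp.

37.48°

Let the plane be z = a·x + b·y + c.
Station 2−Station 1: −571a + 35b = 0.3;  Station 3−Station 1: −694a + 112b = −52.8.
Solving gives a = −0.04744, b = −0.76539.
Gradient magnitude |∇z| = √(a² + b²) = √(0.00225 + 0.58583) = 0.76686.
True dip = arctan(0.76686) = 37.48°, dipping toward N (azimuth ≈ 004°).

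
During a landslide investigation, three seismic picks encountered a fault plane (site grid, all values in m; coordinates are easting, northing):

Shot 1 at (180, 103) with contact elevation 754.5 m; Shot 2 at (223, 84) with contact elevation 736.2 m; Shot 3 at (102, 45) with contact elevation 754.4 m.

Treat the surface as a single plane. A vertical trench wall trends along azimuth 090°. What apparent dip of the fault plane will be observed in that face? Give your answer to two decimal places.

14.92°

Let the plane be z = a·easting + b·northing + c.
Shot 2−Shot 1: 43a − 19b = −18.3;  Shot 3−Shot 1: −78a − 58b = −0.1.
Solving gives a = −0.26647, b = 0.36009.
Unit vector along 090° is (sin 90°, cos 90°) = (1.0000, 0.0000).
Slope in that direction = a·(1.0000) + b·(0.0000) = −0.26647.
Apparent dip = arctan|0.26647| = 14.92° (true dip is 24.1°, so apparent ≤ true as expected).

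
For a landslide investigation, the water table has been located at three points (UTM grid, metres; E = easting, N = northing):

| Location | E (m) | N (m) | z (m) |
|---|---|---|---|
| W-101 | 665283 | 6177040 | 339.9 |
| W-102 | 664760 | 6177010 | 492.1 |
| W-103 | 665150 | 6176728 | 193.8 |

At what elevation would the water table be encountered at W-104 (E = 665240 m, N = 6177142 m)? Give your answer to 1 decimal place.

415.8 m

Let the plane be z = a·E + b·N + c.
W-102−W-101: −523a − 30b = 152.2;  W-103−W-101: −133a − 312b = −146.1.
Solving gives a = −0.325841468, b = 0.607169600.
Then c = 339.9 − a·665283 − b·6177040 = −3533394.22.
At (665240, 6177142): z = −216762.8 + 3750572.8 − 3533394.22 = 415.8 m.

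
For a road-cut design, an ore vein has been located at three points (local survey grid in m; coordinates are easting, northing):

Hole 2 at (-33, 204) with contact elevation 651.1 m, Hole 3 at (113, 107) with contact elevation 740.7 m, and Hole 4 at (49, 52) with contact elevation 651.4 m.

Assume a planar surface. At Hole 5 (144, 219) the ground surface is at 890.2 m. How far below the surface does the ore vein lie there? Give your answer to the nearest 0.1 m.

62.5 m

Let the plane be z = a·easting + b·northing + c.
Hole 3−Hole 2: 146a − 97b = 89.6;  Hole 4−Hole 2: 82a − 152b = 0.3.
Solving gives a = 0.95450, b = 0.51295.
Then c = 651.1 − a·-33 − b·204 = 577.96.
At (144, 219): z_contact = 137.45 + 112.34 + 577.96 = 827.74 m.
Depth below ground = 890.2 − 827.74 = 62.5 m.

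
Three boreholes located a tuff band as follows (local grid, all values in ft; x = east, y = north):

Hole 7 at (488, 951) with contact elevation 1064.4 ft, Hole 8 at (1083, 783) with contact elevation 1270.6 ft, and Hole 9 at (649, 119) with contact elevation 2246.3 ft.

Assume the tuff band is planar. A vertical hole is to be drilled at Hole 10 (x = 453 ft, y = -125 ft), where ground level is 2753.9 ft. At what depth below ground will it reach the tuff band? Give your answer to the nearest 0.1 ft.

147.0 ft

Let the plane be z = a·x + b·y + c.
Hole 8−Hole 7: 595a − 168b = 206.2;  Hole 9−Hole 7: 161a − 832b = 1181.9.
Solving gives a = −0.057695, b = −1.431717.
Then c = 1064.4 − a·488 − b·951 = 2454.12.
At (453, -125): z_contact = −26.14 + 178.96 + 2454.12 = 2606.95 ft.
Depth below ground = 2753.9 − 2606.95 = 147.0 ft.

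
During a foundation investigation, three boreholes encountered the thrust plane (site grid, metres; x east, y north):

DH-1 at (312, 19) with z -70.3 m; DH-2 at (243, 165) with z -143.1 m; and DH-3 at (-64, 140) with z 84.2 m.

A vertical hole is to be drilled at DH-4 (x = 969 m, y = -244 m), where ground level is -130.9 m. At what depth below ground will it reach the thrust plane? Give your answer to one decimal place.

Two edge vectors: DH-1→DH-2 = (-69, 146, -72.8), DH-1→DH-3 = (-376, 121, 154.5).
Normal n = (DH-1→DH-2) × (DH-1→DH-3) = (31365.8, 38033.3, 46547).
So ∂z/∂x = −n_x/n_z = −0.67385 and ∂z/∂y = −n_y/n_z = −0.81709.
Intercept c from DH-1: -70.3 + 210.24 + 15.52 = 155.47.
At (969, -244): z_contact = −652.96 + 199.37 + 155.47 = -298.13 m.
Depth below ground = -130.9 − (-298.13) = 167.2 m.

167.2 m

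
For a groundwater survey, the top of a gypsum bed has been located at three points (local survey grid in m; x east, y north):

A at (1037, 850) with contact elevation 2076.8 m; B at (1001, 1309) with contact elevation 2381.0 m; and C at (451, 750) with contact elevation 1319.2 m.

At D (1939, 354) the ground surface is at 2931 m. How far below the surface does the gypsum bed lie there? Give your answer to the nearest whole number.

Two edge vectors: A→B = (-36, 459, 304.2), A→C = (-586, -100, -757.6).
Normal n = (A→B) × (A→C) = (-317318.4, -205534.8, 272574).
So ∂z/∂x = −n_x/n_z = 1.16416 and ∂z/∂y = −n_y/n_z = 0.75405.
Intercept c from A: 2076.8 − 1207.23 − 640.94 = 228.63.
At (1939, 354): z_contact = 2257.3 + 266.9 + 228.63 = 2752.9 m.
Depth below ground = 2931 − 2752.9 = 178 m.

178 m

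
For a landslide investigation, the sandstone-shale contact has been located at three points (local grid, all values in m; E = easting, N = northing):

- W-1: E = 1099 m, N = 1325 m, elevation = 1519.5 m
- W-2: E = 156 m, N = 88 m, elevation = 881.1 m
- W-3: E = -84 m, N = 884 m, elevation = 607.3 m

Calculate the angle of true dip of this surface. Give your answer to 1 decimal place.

39.2°

Two edge vectors: W-1→W-2 = (-943, -1237, -638.4), W-1→W-3 = (-1183, -441, -912.2).
Normal n = (W-1→W-2) × (W-1→W-3) = (846857, -104977.4, -1047508).
So ∂z/∂E = −n_x/n_z = 0.80845 and ∂z/∂N = −n_y/n_z = −0.10022.
Gradient magnitude |∇z| = √(a² + b²) = √(0.65359 + 0.01004) = 0.81464.
True dip = arctan(0.81464) = 39.2°, dipping toward W (azimuth ≈ 277°).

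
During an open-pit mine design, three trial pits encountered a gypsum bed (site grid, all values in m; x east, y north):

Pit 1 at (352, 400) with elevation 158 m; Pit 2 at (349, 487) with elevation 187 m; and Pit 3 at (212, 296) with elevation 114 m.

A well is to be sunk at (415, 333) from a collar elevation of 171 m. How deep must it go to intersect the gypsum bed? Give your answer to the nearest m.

Two edge vectors: Pit 1→Pit 2 = (-3, 87, 29), Pit 1→Pit 3 = (-140, -104, -44).
Normal n = (Pit 1→Pit 2) × (Pit 1→Pit 3) = (-812, -4192, 12492).
So ∂z/∂x = −n_x/n_z = 0.06500 and ∂z/∂y = −n_y/n_z = 0.33557.
Intercept c from Pit 1: 158 − 22.88 − 134.23 = 0.89.
At (415, 333): z_contact = 27.0 + 111.7 + 0.89 = 139.6 m.
Depth below ground = 171 − 139.6 = 31 m.

31 m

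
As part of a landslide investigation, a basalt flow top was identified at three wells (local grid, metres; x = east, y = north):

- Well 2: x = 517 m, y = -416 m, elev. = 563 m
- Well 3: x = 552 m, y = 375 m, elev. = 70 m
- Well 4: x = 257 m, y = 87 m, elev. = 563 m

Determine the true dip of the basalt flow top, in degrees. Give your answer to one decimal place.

51.3°

Let the plane be z = a·x + b·y + c.
Well 3−Well 2: 35a + 791b = −493;  Well 4−Well 2: −260a + 503b = 0.
Solving gives a = −1.11069, b = −0.57412.
Gradient magnitude |∇z| = √(a² + b²) = √(1.23364 + 0.32961) = 1.25030.
True dip = arctan(1.25030) = 51.3°, dipping toward ENE (azimuth ≈ 063°).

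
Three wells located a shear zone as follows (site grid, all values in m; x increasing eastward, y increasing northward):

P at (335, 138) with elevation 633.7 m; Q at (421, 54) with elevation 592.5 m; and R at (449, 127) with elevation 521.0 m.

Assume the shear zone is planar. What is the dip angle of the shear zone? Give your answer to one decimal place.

Let the plane be z = a·x + b·y + c.
Q−P: 86a − 84b = −41.2;  R−P: 114a − 11b = −112.7.
Solving gives a = −1.04445, b = −0.57884.
Gradient magnitude |∇z| = √(a² + b²) = √(1.09087 + 0.33506) = 1.19412.
True dip = arctan(1.19412) = 50.1°, dipping toward ENE (azimuth ≈ 061°).

50.1°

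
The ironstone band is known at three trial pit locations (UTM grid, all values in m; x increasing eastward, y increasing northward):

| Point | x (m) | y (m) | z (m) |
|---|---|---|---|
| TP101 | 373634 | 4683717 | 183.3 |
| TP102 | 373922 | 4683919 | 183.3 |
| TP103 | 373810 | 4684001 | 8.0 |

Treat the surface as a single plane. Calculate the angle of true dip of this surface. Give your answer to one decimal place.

53.1°

Let the plane be z = a·x + b·y + c.
TP102−TP101: 288a + 202b = 0;  TP103−TP101: 176a + 284b = −175.3.
Solving gives a = 0.76580, b = −1.09183.
Gradient magnitude |∇z| = √(a² + b²) = √(0.58645 + 1.19210) = 1.33362.
True dip = arctan(1.33362) = 53.1°, dipping toward NW (azimuth ≈ 325°).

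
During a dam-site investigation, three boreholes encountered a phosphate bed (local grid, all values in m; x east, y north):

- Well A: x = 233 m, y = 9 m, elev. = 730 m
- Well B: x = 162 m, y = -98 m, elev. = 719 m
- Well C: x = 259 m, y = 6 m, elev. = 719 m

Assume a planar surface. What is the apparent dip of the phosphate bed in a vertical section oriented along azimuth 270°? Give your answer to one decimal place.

Let the plane be z = a·x + b·y + c.
Well B−Well A: −71a − 107b = −11;  Well C−Well A: 26a − 3b = −11.
Solving gives a = −0.38197, b = 0.35626.
Unit vector along 270° is (sin 270°, cos 270°) = (-1.0000, -0.0000).
Slope in that direction = a·(-1.0000) + b·(-0.0000) = 0.38197.
Apparent dip = arctan|0.38197| = 20.9° (true dip is 27.6°, so apparent ≤ true as expected).

20.9°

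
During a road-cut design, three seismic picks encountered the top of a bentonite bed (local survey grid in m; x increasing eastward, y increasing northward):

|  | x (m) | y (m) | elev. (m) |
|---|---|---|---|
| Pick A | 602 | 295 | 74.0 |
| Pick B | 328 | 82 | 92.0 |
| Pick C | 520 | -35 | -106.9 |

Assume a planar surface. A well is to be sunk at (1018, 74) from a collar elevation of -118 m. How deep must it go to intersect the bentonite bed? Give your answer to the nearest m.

Two edge vectors: Pick A→Pick B = (-274, -213, 18), Pick A→Pick C = (-82, -330, -180.9).
Normal n = (Pick A→Pick B) × (Pick A→Pick C) = (44471.7, -51042.6, 72954).
So ∂z/∂x = −n_x/n_z = −0.60959 and ∂z/∂y = −n_y/n_z = 0.69965.
Intercept c from Pick A: 74 + 366.97 − 206.40 = 234.57.
At (1018, 74): z_contact = −620.6 + 51.8 + 234.57 = -334.2 m.
Depth below ground = -118 − (-334.2) = 216 m.

216 m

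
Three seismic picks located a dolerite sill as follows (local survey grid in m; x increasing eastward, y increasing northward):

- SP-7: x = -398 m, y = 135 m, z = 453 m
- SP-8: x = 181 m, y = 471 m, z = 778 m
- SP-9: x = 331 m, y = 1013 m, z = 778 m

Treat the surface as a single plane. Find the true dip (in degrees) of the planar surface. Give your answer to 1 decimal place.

Two edge vectors: SP-7→SP-8 = (579, 336, 325), SP-7→SP-9 = (729, 878, 325).
Normal n = (SP-7→SP-8) × (SP-7→SP-9) = (-176150, 48750, 263418).
So ∂z/∂x = −n_x/n_z = 0.66871 and ∂z/∂y = −n_y/n_z = −0.18507.
Gradient magnitude |∇z| = √(a² + b²) = √(0.44717 + 0.03425) = 0.69385.
True dip = arctan(0.69385) = 34.8°, dipping toward WNW (azimuth ≈ 285°).

34.8°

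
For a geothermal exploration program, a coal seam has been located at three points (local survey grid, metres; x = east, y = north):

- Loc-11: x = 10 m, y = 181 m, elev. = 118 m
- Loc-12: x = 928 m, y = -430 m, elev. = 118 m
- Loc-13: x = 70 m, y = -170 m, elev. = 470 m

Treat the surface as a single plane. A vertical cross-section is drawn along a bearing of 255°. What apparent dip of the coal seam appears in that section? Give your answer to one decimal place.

Let the plane be z = a·x + b·y + c.
Loc-12−Loc-11: 918a − 611b = 0;  Loc-13−Loc-11: 60a − 351b = 352.
Solving gives a = −0.75316, b = −1.13159.
Unit vector along 255° is (sin 255°, cos 255°) = (-0.9659, -0.2588).
Slope in that direction = a·(-0.9659) + b·(-0.2588) = 1.02038.
Apparent dip = arctan|1.02038| = 45.6° (true dip is 53.7°, so apparent ≤ true as expected).

45.6°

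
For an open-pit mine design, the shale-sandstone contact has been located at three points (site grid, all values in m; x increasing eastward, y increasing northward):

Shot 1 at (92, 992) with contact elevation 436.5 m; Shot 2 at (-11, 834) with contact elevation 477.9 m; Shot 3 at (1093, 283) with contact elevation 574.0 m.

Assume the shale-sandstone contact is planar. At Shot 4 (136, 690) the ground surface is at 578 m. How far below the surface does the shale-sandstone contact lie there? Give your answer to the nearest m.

70 m

Two edge vectors: Shot 1→Shot 2 = (-103, -158, 41.4), Shot 1→Shot 3 = (1001, -709, 137.5).
Normal n = (Shot 1→Shot 2) × (Shot 1→Shot 3) = (7627.6, 55603.9, 231185).
So ∂z/∂x = −n_x/n_z = −0.03299 and ∂z/∂y = −n_y/n_z = −0.24052.
Intercept c from Shot 1: 436.5 + 3.04 + 238.59 = 678.13.
At (136, 690): z_contact = −4.5 − 166.0 + 678.13 = 507.7 m.
Depth below ground = 578 − 507.7 = 70 m.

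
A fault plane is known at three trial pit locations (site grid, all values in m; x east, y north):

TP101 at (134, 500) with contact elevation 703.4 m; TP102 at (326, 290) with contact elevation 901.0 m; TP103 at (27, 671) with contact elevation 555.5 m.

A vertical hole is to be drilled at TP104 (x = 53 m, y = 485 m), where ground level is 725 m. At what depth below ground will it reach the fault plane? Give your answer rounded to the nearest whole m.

Two edge vectors: TP101→TP102 = (192, -210, 197.6), TP101→TP103 = (-107, 171, -147.9).
Normal n = (TP101→TP102) × (TP101→TP103) = (-2730.6, 7253.6, 10362).
So ∂z/∂x = −n_x/n_z = 0.26352 and ∂z/∂y = −n_y/n_z = −0.70002.
Intercept c from TP101: 703.4 − 35.31 + 350.01 = 1018.10.
At (53, 485): z_contact = 14.0 − 339.5 + 1018.10 = 692.6 m.
Depth below ground = 725 − 692.6 = 32 m.

32 m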